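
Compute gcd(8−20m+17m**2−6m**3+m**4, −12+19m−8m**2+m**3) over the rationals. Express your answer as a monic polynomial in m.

−1+m

Apply the Euclidean algorithm:
  m**4−6m**3+17m**2−20m+8 = (m+2)(m**3−8m**2+19m−12) + (14m**2−46m+32)
  m**3−8m**2+19m−12 = ((1/14)m−33/98)(14m**2−46m+32) + ((60/49)m−60/49)
  14m**2−46m+32 = ((343/30)m−392/15)((60/49)m−60/49) + (0)
Last nonzero remainder: (60/49)m−60/49. Dividing through by 60/49 gives the monic gcd m−1.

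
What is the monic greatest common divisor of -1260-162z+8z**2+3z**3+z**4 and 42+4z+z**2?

42+4z+z**2

Repeated division with remainder:
  z**4+3z**3+8z**2-162z-1260 = (z**2-z-30)(z**2+4z+42) + (0)
The last nonzero remainder z**2+4z+42 is already monic.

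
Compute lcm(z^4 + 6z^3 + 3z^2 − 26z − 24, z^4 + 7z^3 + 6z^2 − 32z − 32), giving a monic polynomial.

By polynomial division,
  z^4 + 6z^3 + 3z^2 − 26z − 24 = (z^4 + 7z^3 + 6z^2 − 32z − 32) + (−z^3 − 3z^2 + 6z + 8)
  z^4 + 7z^3 + 6z^2 − 32z − 32 = (−z − 4)(−z^3 − 3z^2 + 6z + 8) + (0)
Last nonzero remainder: −z^3 − 3z^2 + 6z + 8. Dividing through by −1 gives the monic gcd z^3 + 3z^2 − 6z − 8.
Then lcm(f, g) = f·g / gcd(f, g); expanding and making the result monic gives the answer.

z^5 + 10z^4 + 27z^3 − 14z^2 − 128z − 96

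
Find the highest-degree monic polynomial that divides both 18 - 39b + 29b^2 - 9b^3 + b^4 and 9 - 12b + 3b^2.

Repeated division with remainder:
  b^4 - 9b^3 + 29b^2 - 39b + 18 = ((1/3)b^2 - (5/3)b + 2)(3b^2 - 12b + 9) + (0)
Last nonzero remainder: 3b^2 - 12b + 9. Dividing through by 3 gives the monic gcd b^2 - 4b + 3.

3 - 4b + b^2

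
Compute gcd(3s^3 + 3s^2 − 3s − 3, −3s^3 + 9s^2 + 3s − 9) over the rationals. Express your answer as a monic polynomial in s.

s^2 − 1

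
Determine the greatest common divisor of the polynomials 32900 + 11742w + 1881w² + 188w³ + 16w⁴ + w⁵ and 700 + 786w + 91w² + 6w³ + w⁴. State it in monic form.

Euclidean algorithm in ℚ[w]:
  w⁵ + 16w⁴ + 188w³ + 1881w² + 11742w + 32900 = (w + 10)(w⁴ + 6w³ + 91w² + 786w + 700) + (37w³ + 185w² + 3182w + 25900)
  w⁴ + 6w³ + 91w² + 786w + 700 = ((1/37)w + 1/37)(37w³ + 185w² + 3182w + 25900) + (0)
Last nonzero remainder: 37w³ + 185w² + 3182w + 25900. Dividing through by 37 gives the monic gcd w³ + 5w² + 86w + 700.

700 + 86w + 5w² + w³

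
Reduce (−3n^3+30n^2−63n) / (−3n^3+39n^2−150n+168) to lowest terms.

Apply the Euclidean algorithm:
  −3n^3+30n^2−63n = (−3n^3+39n^2−150n+168) + (−9n^2+87n−168)
  −3n^3+39n^2−150n+168 = ((1/3)n−10/9)(−9n^2+87n−168) + ((8/3)n−56/3)
  −9n^2+87n−168 = (−(27/8)n+9)((8/3)n−56/3) + (0)
Last nonzero remainder: (8/3)n−56/3. Dividing through by 8/3 gives the monic gcd n−7.
Cancel n−7 from numerator and denominator to get the reduced form.

(n^2−3n)/(n^2−6n+8)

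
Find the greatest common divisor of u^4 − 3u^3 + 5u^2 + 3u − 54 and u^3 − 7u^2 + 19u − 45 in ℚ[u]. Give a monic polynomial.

Apply the Euclidean algorithm:
  u^4 − 3u^3 + 5u^2 + 3u − 54 = (u + 4)(u^3 − 7u^2 + 19u − 45) + (14u^2 − 28u + 126)
  u^3 − 7u^2 + 19u − 45 = ((1/14)u − 5/14)(14u^2 − 28u + 126) + (0)
Last nonzero remainder: 14u^2 − 28u + 126. Dividing through by 14 gives the monic gcd u^2 − 2u + 9.

u^2 − 2u + 9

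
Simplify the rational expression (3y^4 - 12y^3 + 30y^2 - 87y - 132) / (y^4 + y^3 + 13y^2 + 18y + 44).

(3y^2 - 9y - 12)/(y^2 + 2y + 4)

Euclidean algorithm in ℚ[y]:
  3y^4 - 12y^3 + 30y^2 - 87y - 132 = (3)(y^4 + y^3 + 13y^2 + 18y + 44) + (-15y^3 - 9y^2 - 141y - 264)
  y^4 + y^3 + 13y^2 + 18y + 44 = (-(1/15)y - 2/75)(-15y^3 - 9y^2 - 141y - 264) + ((84/25)y^2 - (84/25)y + 924/25)
  -15y^3 - 9y^2 - 141y - 264 = (-(125/28)y - 50/7)((84/25)y^2 - (84/25)y + 924/25) + (0)
Last nonzero remainder: (84/25)y^2 - (84/25)y + 924/25. Dividing through by 84/25 gives the monic gcd y^2 - y + 11.
Cancel y^2 - y + 11 from numerator and denominator to get the reduced form.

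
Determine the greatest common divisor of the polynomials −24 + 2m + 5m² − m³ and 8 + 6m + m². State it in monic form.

2 + m

By polynomial division,
  −m³ + 5m² + 2m − 24 = (−m + 11)(m² + 6m + 8) + (−56m − 112)
  m² + 6m + 8 = (−(1/56)m − 1/14)(−56m − 112) + (0)
Last nonzero remainder: −56m − 112. Dividing through by −56 gives the monic gcd m + 2.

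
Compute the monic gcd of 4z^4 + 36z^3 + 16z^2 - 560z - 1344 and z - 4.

Euclidean algorithm in ℚ[z]:
  4z^4 + 36z^3 + 16z^2 - 560z - 1344 = (4z^3 + 52z^2 + 224z + 336)(z - 4) + (0)
The last nonzero remainder z - 4 is already monic.

z - 4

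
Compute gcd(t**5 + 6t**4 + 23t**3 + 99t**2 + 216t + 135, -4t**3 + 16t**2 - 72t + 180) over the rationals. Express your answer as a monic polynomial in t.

Apply the Euclidean algorithm:
  t**5 + 6t**4 + 23t**3 + 99t**2 + 216t + 135 = (-(1/4)t**2 - (5/2)t - 45/4)(-4t**3 + 16t**2 - 72t + 180) + (144t**2 - 144t + 2160)
  -4t**3 + 16t**2 - 72t + 180 = (-(1/36)t + 1/12)(144t**2 - 144t + 2160) + (0)
Last nonzero remainder: 144t**2 - 144t + 2160. Dividing through by 144 gives the monic gcd t**2 - t + 15.

t**2 - t + 15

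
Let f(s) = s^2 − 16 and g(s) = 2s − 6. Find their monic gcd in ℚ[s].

By polynomial division,
  s^2 − 16 = ((1/2)s + 3/2)(2s − 6) + (−7)
  2s − 6 = (−(2/7)s + 6/7)(−7) + (0)
The last nonzero remainder is the constant −7, so the polynomials are coprime and gcd = 1.

1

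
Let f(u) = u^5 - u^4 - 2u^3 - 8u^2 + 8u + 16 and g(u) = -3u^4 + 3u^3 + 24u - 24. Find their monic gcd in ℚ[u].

u^3 - 8

By polynomial division,
  u^5 - u^4 - 2u^3 - 8u^2 + 8u + 16 = (-(1/3)u)(-3u^4 + 3u^3 + 24u - 24) + (-2u^3 + 16)
  -3u^4 + 3u^3 + 24u - 24 = ((3/2)u - 3/2)(-2u^3 + 16) + (0)
Last nonzero remainder: -2u^3 + 16. Dividing through by -2 gives the monic gcd u^3 - 8.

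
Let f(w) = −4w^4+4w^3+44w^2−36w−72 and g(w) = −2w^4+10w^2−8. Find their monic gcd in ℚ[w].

w^2−w−2

Repeated division with remainder:
  −4w^4+4w^3+44w^2−36w−72 = (2)(−2w^4+10w^2−8) + (4w^3+24w^2−36w−56)
  −2w^4+10w^2−8 = (−(1/2)w+3)(4w^3+24w^2−36w−56) + (−80w^2+80w+160)
  4w^3+24w^2−36w−56 = (−(1/20)w−7/20)(−80w^2+80w+160) + (0)
Last nonzero remainder: −80w^2+80w+160. Dividing through by −80 gives the monic gcd w^2−w−2.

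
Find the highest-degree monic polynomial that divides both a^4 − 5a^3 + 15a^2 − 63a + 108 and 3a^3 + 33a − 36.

Euclidean algorithm in ℚ[a]:
  a^4 − 5a^3 + 15a^2 − 63a + 108 = ((1/3)a − 5/3)(3a^3 + 33a − 36) + (4a^2 + 4a + 48)
  3a^3 + 33a − 36 = ((3/4)a − 3/4)(4a^2 + 4a + 48) + (0)
Last nonzero remainder: 4a^2 + 4a + 48. Dividing through by 4 gives the monic gcd a^2 + a + 12.

a^2 + a + 12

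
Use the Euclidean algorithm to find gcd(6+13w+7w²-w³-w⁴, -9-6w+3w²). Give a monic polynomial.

-3-2w+w²

By polynomial division,
  -w⁴-w³+7w²+13w+6 = (-(1/3)w²-w-2/3)(3w²-6w-9) + (0)
Last nonzero remainder: 3w²-6w-9. Dividing through by 3 gives the monic gcd w²-2w-3.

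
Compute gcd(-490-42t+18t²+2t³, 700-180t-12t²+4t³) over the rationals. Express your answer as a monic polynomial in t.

-35+2t+t²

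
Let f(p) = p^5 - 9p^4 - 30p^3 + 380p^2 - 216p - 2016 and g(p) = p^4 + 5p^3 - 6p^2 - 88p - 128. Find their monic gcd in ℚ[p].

p^2 - 2p - 8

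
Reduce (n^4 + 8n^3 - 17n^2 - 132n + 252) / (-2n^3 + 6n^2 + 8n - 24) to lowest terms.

(-n^2 - 13n - 42)/(2n + 4)

Euclidean algorithm in ℚ[n]:
  n^4 + 8n^3 - 17n^2 - 132n + 252 = (-(1/2)n - 11/2)(-2n^3 + 6n^2 + 8n - 24) + (20n^2 - 100n + 120)
  -2n^3 + 6n^2 + 8n - 24 = (-(1/10)n - 1/5)(20n^2 - 100n + 120) + (0)
Last nonzero remainder: 20n^2 - 100n + 120. Dividing through by 20 gives the monic gcd n^2 - 5n + 6.
Cancel n^2 - 5n + 6 from numerator and denominator to get the reduced form.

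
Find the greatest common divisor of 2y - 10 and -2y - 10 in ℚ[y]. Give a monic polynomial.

1

Repeated division with remainder:
  2y - 10 = (-1)(-2y - 10) + (-20)
  -2y - 10 = ((1/10)y + 1/2)(-20) + (0)
The last nonzero remainder is the constant -20, so the polynomials are coprime and gcd = 1.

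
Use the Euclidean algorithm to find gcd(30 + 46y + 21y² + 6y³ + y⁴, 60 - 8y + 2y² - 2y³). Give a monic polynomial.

10 + 2y + y²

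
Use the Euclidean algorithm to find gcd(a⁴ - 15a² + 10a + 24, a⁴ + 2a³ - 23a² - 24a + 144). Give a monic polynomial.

By polynomial division,
  a⁴ - 15a² + 10a + 24 = (a⁴ + 2a³ - 23a² - 24a + 144) + (-2a³ + 8a² + 34a - 120)
  a⁴ + 2a³ - 23a² - 24a + 144 = (-(1/2)a - 3)(-2a³ + 8a² + 34a - 120) + (18a² + 18a - 216)
  -2a³ + 8a² + 34a - 120 = (-(1/9)a + 5/9)(18a² + 18a - 216) + (0)
Last nonzero remainder: 18a² + 18a - 216. Dividing through by 18 gives the monic gcd a² + a - 12.

a² + a - 12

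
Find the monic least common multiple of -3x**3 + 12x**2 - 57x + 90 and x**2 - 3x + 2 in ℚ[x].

Apply the Euclidean algorithm:
  -3x**3 + 12x**2 - 57x + 90 = (-3x + 3)(x**2 - 3x + 2) + (-42x + 84)
  x**2 - 3x + 2 = (-(1/42)x + 1/42)(-42x + 84) + (0)
Last nonzero remainder: -42x + 84. Dividing through by -42 gives the monic gcd x - 2.
Then lcm(f, g) = f·g / gcd(f, g); expanding and making the result monic gives the answer.

x**4 - 5x**3 + 23x**2 - 49x + 30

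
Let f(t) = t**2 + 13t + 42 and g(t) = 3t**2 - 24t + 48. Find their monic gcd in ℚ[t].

1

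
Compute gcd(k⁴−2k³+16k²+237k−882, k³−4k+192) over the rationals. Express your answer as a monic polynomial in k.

k+6

Repeated division with remainder:
  k⁴−2k³+16k²+237k−882 = (k−2)(k³−4k+192) + (20k²+37k−498)
  k³−4k+192 = ((1/20)k−37/400)(20k²+37k−498) + ((9729/400)k+29187/200)
  20k²+37k−498 = ((8000/9729)k−33200/9729)((9729/400)k+29187/200) + (0)
Last nonzero remainder: (9729/400)k+29187/200. Dividing through by 9729/400 gives the monic gcd k+6.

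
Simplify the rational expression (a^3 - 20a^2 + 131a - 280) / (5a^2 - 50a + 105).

(a^2 - 13a + 40)/(5a - 15)

By polynomial division,
  a^3 - 20a^2 + 131a - 280 = ((1/5)a - 2)(5a^2 - 50a + 105) + (10a - 70)
  5a^2 - 50a + 105 = ((1/2)a - 3/2)(10a - 70) + (0)
Last nonzero remainder: 10a - 70. Dividing through by 10 gives the monic gcd a - 7.
Cancel a - 7 from numerator and denominator to get the reduced form.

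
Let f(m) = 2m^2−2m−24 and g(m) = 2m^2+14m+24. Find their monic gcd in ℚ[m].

m+3

Apply the Euclidean algorithm:
  2m^2−2m−24 = (2m^2+14m+24) + (−16m−48)
  2m^2+14m+24 = (−(1/8)m−1/2)(−16m−48) + (0)
Last nonzero remainder: −16m−48. Dividing through by −16 gives the monic gcd m+3.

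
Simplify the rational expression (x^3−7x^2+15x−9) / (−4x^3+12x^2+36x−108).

(−x+1)/(4x+12)

Repeated division with remainder:
  x^3−7x^2+15x−9 = (−1/4)(−4x^3+12x^2+36x−108) + (−4x^2+24x−36)
  −4x^3+12x^2+36x−108 = (x+3)(−4x^2+24x−36) + (0)
Last nonzero remainder: −4x^2+24x−36. Dividing through by −4 gives the monic gcd x^2−6x+9.
Cancel x^2−6x+9 from numerator and denominator to get the reduced form.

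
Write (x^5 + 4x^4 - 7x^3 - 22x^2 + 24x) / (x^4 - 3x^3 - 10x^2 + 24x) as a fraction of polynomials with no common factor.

(x^2 + 3x - 4)/(x - 4)

By polynomial division,
  x^5 + 4x^4 - 7x^3 - 22x^2 + 24x = (x + 7)(x^4 - 3x^3 - 10x^2 + 24x) + (24x^3 + 24x^2 - 144x)
  x^4 - 3x^3 - 10x^2 + 24x = ((1/24)x - 1/6)(24x^3 + 24x^2 - 144x) + (0)
Last nonzero remainder: 24x^3 + 24x^2 - 144x. Dividing through by 24 gives the monic gcd x^3 + x^2 - 6x.
Cancel x^3 + x^2 - 6x from numerator and denominator to get the reduced form.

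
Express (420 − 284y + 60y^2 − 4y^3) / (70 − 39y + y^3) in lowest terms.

Euclidean algorithm in ℚ[y]:
  −4y^3 + 60y^2 − 284y + 420 = (−4)(y^3 − 39y + 70) + (60y^2 − 440y + 700)
  y^3 − 39y + 70 = ((1/60)y + 11/90)(60y^2 − 440y + 700) + ((28/9)y − 140/9)
  60y^2 − 440y + 700 = ((135/7)y − 45)((28/9)y − 140/9) + (0)
Last nonzero remainder: (28/9)y − 140/9. Dividing through by 28/9 gives the monic gcd y − 5.
Cancel y − 5 from numerator and denominator to get the reduced form.

(−84 + 40y − 4y^2)/(−14 + 5y + y^2)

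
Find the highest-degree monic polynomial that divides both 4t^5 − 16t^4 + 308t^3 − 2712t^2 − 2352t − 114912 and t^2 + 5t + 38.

t^2 + 5t + 38

Euclidean algorithm in ℚ[t]:
  4t^5 − 16t^4 + 308t^3 − 2712t^2 − 2352t − 114912 = (4t^3 − 36t^2 + 336t − 3024)(t^2 + 5t + 38) + (0)
The last nonzero remainder t^2 + 5t + 38 is already monic.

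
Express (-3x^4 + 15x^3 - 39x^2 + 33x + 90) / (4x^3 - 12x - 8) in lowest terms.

(-3x^3 + 18x^2 - 57x + 90)/(4x^2 - 4x - 8)

Repeated division with remainder:
  -3x^4 + 15x^3 - 39x^2 + 33x + 90 = (-(3/4)x + 15/4)(4x^3 - 12x - 8) + (-48x^2 + 72x + 120)
  4x^3 - 12x - 8 = (-(1/12)x - 1/8)(-48x^2 + 72x + 120) + (7x + 7)
  -48x^2 + 72x + 120 = (-(48/7)x + 120/7)(7x + 7) + (0)
Last nonzero remainder: 7x + 7. Dividing through by 7 gives the monic gcd x + 1.
Cancel x + 1 from numerator and denominator to get the reduced form.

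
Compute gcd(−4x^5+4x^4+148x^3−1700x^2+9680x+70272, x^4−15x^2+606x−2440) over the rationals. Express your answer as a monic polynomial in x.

x^2−6x+61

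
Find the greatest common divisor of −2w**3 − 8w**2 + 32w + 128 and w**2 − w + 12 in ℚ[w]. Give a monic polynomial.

1

Repeated division with remainder:
  −2w**3 − 8w**2 + 32w + 128 = (−2w − 10)(w**2 − w + 12) + (46w + 248)
  w**2 − w + 12 = ((1/46)w − 147/1058)(46w + 248) + (24576/529)
  46w + 248 = ((12167/12288)w + 16399/3072)(24576/529) + (0)
The last nonzero remainder is the constant 24576/529, so the polynomials are coprime and gcd = 1.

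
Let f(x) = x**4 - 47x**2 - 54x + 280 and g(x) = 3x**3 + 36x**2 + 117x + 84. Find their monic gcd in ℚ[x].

By polynomial division,
  x**4 - 47x**2 - 54x + 280 = ((1/3)x - 4)(3x**3 + 36x**2 + 117x + 84) + (58x**2 + 386x + 616)
  3x**3 + 36x**2 + 117x + 84 = ((3/58)x + 465/1682)(58x**2 + 386x + 616) + (-(18144/841)x - 72576/841)
  58x**2 + 386x + 616 = (-(24389/9072)x - 9251/1296)(-(18144/841)x - 72576/841) + (0)
Last nonzero remainder: -(18144/841)x - 72576/841. Dividing through by -18144/841 gives the monic gcd x + 4.

x + 4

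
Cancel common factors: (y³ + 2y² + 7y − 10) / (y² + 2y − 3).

(y² + 3y + 10)/(y + 3)

Euclidean algorithm in ℚ[y]:
  y³ + 2y² + 7y − 10 = (y)(y² + 2y − 3) + (10y − 10)
  y² + 2y − 3 = ((1/10)y + 3/10)(10y − 10) + (0)
Last nonzero remainder: 10y − 10. Dividing through by 10 gives the monic gcd y − 1.
Cancel y − 1 from numerator and denominator to get the reduced form.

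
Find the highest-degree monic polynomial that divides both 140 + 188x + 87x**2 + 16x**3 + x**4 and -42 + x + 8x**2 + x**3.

7 + x

By polynomial division,
  x**4 + 16x**3 + 87x**2 + 188x + 140 = (x + 8)(x**3 + 8x**2 + x - 42) + (22x**2 + 222x + 476)
  x**3 + 8x**2 + x - 42 = ((1/22)x - 23/242)(22x**2 + 222x + 476) + ((56/121)x + 392/121)
  22x**2 + 222x + 476 = ((1331/28)x + 2057/14)((56/121)x + 392/121) + (0)
Last nonzero remainder: (56/121)x + 392/121. Dividing through by 56/121 gives the monic gcd x + 7.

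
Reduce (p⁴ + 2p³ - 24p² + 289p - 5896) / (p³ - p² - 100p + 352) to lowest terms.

(p² - p + 67)/(p - 4)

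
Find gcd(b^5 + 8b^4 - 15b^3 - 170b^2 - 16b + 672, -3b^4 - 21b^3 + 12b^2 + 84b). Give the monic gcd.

b^2 + 5b - 14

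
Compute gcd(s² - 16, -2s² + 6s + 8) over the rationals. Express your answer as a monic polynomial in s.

s - 4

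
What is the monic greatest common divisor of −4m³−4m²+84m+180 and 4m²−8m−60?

Repeated division with remainder:
  −4m³−4m²+84m+180 = (−m−3)(4m²−8m−60) + (0)
Last nonzero remainder: 4m²−8m−60. Dividing through by 4 gives the monic gcd m²−2m−15.

m²−2m−15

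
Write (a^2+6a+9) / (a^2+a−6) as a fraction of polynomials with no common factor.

Apply the Euclidean algorithm:
  a^2+6a+9 = (a^2+a−6) + (5a+15)
  a^2+a−6 = ((1/5)a−2/5)(5a+15) + (0)
Last nonzero remainder: 5a+15. Dividing through by 5 gives the monic gcd a+3.
Cancel a+3 from numerator and denominator to get the reduced form.

(a+3)/(a−2)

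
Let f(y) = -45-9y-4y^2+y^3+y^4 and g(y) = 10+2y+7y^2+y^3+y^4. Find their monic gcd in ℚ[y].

5+y+y^2

Euclidean algorithm in ℚ[y]:
  y^4+y^3-4y^2-9y-45 = (y^4+y^3+7y^2+2y+10) + (-11y^2-11y-55)
  y^4+y^3+7y^2+2y+10 = (-(1/11)y^2-2/11)(-11y^2-11y-55) + (0)
Last nonzero remainder: -11y^2-11y-55. Dividing through by -11 gives the monic gcd y^2+y+5.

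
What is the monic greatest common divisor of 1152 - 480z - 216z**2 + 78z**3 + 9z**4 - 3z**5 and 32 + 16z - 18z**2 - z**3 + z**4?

By polynomial division,
  -3z**5 + 9z**4 + 78z**3 - 216z**2 - 480z + 1152 = (-3z + 6)(z**4 - z**3 - 18z**2 + 16z + 32) + (30z**3 - 60z**2 - 480z + 960)
  z**4 - z**3 - 18z**2 + 16z + 32 = ((1/30)z + 1/30)(30z**3 - 60z**2 - 480z + 960) + (0)
Last nonzero remainder: 30z**3 - 60z**2 - 480z + 960. Dividing through by 30 gives the monic gcd z**3 - 2z**2 - 16z + 32.

32 - 16z - 2z**2 + z**3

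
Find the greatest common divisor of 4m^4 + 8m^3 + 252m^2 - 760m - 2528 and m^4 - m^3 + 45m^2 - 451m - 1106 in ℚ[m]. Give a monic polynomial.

m^3 + 6m^2 + 87m + 158

Repeated division with remainder:
  4m^4 + 8m^3 + 252m^2 - 760m - 2528 = (4)(m^4 - m^3 + 45m^2 - 451m - 1106) + (12m^3 + 72m^2 + 1044m + 1896)
  m^4 - m^3 + 45m^2 - 451m - 1106 = ((1/12)m - 7/12)(12m^3 + 72m^2 + 1044m + 1896) + (0)
Last nonzero remainder: 12m^3 + 72m^2 + 1044m + 1896. Dividing through by 12 gives the monic gcd m^3 + 6m^2 + 87m + 158.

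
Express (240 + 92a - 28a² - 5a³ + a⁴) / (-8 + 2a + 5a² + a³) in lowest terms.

By polynomial division,
  a⁴ - 5a³ - 28a² + 92a + 240 = (a - 10)(a³ + 5a² + 2a - 8) + (20a² + 120a + 160)
  a³ + 5a² + 2a - 8 = ((1/20)a - 1/20)(20a² + 120a + 160) + (0)
Last nonzero remainder: 20a² + 120a + 160. Dividing through by 20 gives the monic gcd a² + 6a + 8.
Cancel a² + 6a + 8 from numerator and denominator to get the reduced form.

(30 - 11a + a²)/(-1 + a)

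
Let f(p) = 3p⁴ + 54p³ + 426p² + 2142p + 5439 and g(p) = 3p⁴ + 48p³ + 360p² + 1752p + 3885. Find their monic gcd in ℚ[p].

p³ + 11p² + 65p + 259

Euclidean algorithm in ℚ[p]:
  3p⁴ + 54p³ + 426p² + 2142p + 5439 = (3p⁴ + 48p³ + 360p² + 1752p + 3885) + (6p³ + 66p² + 390p + 1554)
  3p⁴ + 48p³ + 360p² + 1752p + 3885 = ((1/2)p + 5/2)(6p³ + 66p² + 390p + 1554) + (0)
Last nonzero remainder: 6p³ + 66p² + 390p + 1554. Dividing through by 6 gives the monic gcd p³ + 11p² + 65p + 259.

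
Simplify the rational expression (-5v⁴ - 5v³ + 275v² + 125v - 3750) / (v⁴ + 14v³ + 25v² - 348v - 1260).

By polynomial division,
  -5v⁴ - 5v³ + 275v² + 125v - 3750 = (-5)(v⁴ + 14v³ + 25v² - 348v - 1260) + (65v³ + 400v² - 1615v - 10050)
  v⁴ + 14v³ + 25v² - 348v - 1260 = ((1/65)v + 102/845)(65v³ + 400v² - 1615v - 10050) + ((264/169)v² + (264/169)v - 7920/169)
  65v³ + 400v² - 1615v - 10050 = ((10985/264)v + 56615/264)((264/169)v² + (264/169)v - 7920/169) + (0)
Last nonzero remainder: (264/169)v² + (264/169)v - 7920/169. Dividing through by 264/169 gives the monic gcd v² + v - 30.
Cancel v² + v - 30 from numerator and denominator to get the reduced form.

(-5v² + 125)/(v² + 13v + 42)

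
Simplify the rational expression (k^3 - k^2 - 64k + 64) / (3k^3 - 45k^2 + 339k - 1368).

(k^2 + 7k - 8)/(3k^2 - 21k + 171)

Repeated division with remainder:
  k^3 - k^2 - 64k + 64 = (1/3)(3k^3 - 45k^2 + 339k - 1368) + (14k^2 - 177k + 520)
  3k^3 - 45k^2 + 339k - 1368 = ((3/14)k - 99/196)(14k^2 - 177k + 520) + ((27081/196)k - 54162/49)
  14k^2 - 177k + 520 = ((2744/27081)k - 12740/27081)((27081/196)k - 54162/49) + (0)
Last nonzero remainder: (27081/196)k - 54162/49. Dividing through by 27081/196 gives the monic gcd k - 8.
Cancel k - 8 from numerator and denominator to get the reduced form.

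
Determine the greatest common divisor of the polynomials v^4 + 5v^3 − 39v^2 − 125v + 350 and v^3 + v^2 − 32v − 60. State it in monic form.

v + 5

By polynomial division,
  v^4 + 5v^3 − 39v^2 − 125v + 350 = (v + 4)(v^3 + v^2 − 32v − 60) + (−11v^2 + 63v + 590)
  v^3 + v^2 − 32v − 60 = (−(1/11)v − 74/121)(−11v^2 + 63v + 590) + ((7280/121)v + 36400/121)
  −11v^2 + 63v + 590 = (−(1331/7280)v + 7139/3640)((7280/121)v + 36400/121) + (0)
Last nonzero remainder: (7280/121)v + 36400/121. Dividing through by 7280/121 gives the monic gcd v + 5.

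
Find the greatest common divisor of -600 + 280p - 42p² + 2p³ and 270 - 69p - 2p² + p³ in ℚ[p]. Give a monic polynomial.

Apply the Euclidean algorithm:
  2p³ - 42p² + 280p - 600 = (2)(p³ - 2p² - 69p + 270) + (-38p² + 418p - 1140)
  p³ - 2p² - 69p + 270 = (-(1/38)p - 9/38)(-38p² + 418p - 1140) + (0)
Last nonzero remainder: -38p² + 418p - 1140. Dividing through by -38 gives the monic gcd p² - 11p + 30.

30 - 11p + p²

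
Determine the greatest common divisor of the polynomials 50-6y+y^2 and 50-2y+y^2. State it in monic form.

1

Apply the Euclidean algorithm:
  y^2-6y+50 = (y^2-2y+50) + (-4y)
  y^2-2y+50 = (-(1/4)y+1/2)(-4y) + (50)
  -4y = (-(2/25)y)(50) + (0)
The last nonzero remainder is the constant 50, so the polynomials are coprime and gcd = 1.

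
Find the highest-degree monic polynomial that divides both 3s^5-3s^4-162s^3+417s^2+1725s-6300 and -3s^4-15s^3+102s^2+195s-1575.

Apply the Euclidean algorithm:
  3s^5-3s^4-162s^3+417s^2+1725s-6300 = (-s+6)(-3s^4-15s^3+102s^2+195s-1575) + (30s^3-1020s+3150)
  -3s^4-15s^3+102s^2+195s-1575 = (-(1/10)s-1/2)(30s^3-1020s+3150) + (0)
Last nonzero remainder: 30s^3-1020s+3150. Dividing through by 30 gives the monic gcd s^3-34s+105.

s^3-34s+105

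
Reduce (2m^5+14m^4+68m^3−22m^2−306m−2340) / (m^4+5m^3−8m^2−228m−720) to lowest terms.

(2m^3+8m−78)/(m^2−2m−24)

Repeated division with remainder:
  2m^5+14m^4+68m^3−22m^2−306m−2340 = (2m+4)(m^4+5m^3−8m^2−228m−720) + (64m^3+466m^2+2046m+540)
  m^4+5m^3−8m^2−228m−720 = ((1/64)m−73/2048)(64m^3+466m^2+2046m+540) + (−(23919/1024)m^2−(167433/1024)m−358785/512)
  64m^3+466m^2+2046m+540 = (−(65536/23919)m−6144/7973)(−(23919/1024)m^2−(167433/1024)m−358785/512) + (0)
Last nonzero remainder: −(23919/1024)m^2−(167433/1024)m−358785/512. Dividing through by −23919/1024 gives the monic gcd m^2+7m+30.
Cancel m^2+7m+30 from numerator and denominator to get the reduced form.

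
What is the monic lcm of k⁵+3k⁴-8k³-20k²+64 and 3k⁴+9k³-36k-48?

By polynomial division,
  k⁵+3k⁴-8k³-20k²+64 = ((1/3)k)(3k⁴+9k³-36k-48) + (-8k³-8k²+16k+64)
  3k⁴+9k³-36k-48 = (-(3/8)k-3/4)(-8k³-8k²+16k+64) + (0)
Last nonzero remainder: -8k³-8k²+16k+64. Dividing through by -8 gives the monic gcd k³+k²-2k-8.
Then lcm(f, g) = f·g / gcd(f, g); expanding and making the result monic gives the answer.

k⁶+5k⁵-2k⁴-36k³-40k²+64k+128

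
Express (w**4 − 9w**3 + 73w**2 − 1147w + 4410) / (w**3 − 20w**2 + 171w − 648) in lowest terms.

Euclidean algorithm in ℚ[w]:
  w**4 − 9w**3 + 73w**2 − 1147w + 4410 = (w + 11)(w**3 − 20w**2 + 171w − 648) + (122w**2 − 2380w + 11538)
  w**3 − 20w**2 + 171w − 648 = ((1/122)w − 15/3721)(122w**2 − 2380w + 11538) + ((248682/3721)w − 2238138/3721)
  122w**2 − 2380w + 11538 = ((226981/124341)w − 2385161/124341)((248682/3721)w − 2238138/3721) + (0)
Last nonzero remainder: (248682/3721)w − 2238138/3721. Dividing through by 248682/3721 gives the monic gcd w − 9.
Cancel w − 9 from numerator and denominator to get the reduced form.

(w**3 + 73w − 490)/(w**2 − 11w + 72)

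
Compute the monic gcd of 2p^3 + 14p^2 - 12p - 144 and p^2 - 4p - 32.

p + 4

Repeated division with remainder:
  2p^3 + 14p^2 - 12p - 144 = (2p + 22)(p^2 - 4p - 32) + (140p + 560)
  p^2 - 4p - 32 = ((1/140)p - 2/35)(140p + 560) + (0)
Last nonzero remainder: 140p + 560. Dividing through by 140 gives the monic gcd p + 4.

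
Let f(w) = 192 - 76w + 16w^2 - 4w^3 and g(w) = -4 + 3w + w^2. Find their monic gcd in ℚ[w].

Euclidean algorithm in ℚ[w]:
  -4w^3 + 16w^2 - 76w + 192 = (-4w + 28)(w^2 + 3w - 4) + (-176w + 304)
  w^2 + 3w - 4 = (-(1/176)w - 13/484)(-176w + 304) + (504/121)
  -176w + 304 = (-(2662/63)w + 4598/63)(504/121) + (0)
The last nonzero remainder is the constant 504/121, so the polynomials are coprime and gcd = 1.

1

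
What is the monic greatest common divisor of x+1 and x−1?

1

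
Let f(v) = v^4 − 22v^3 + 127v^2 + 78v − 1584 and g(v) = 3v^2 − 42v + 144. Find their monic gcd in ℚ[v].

v^2 − 14v + 48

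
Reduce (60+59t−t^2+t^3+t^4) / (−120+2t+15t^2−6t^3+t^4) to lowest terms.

By polynomial division,
  t^4+t^3−t^2+59t+60 = (t^4−6t^3+15t^2+2t−120) + (7t^3−16t^2+57t+180)
  t^4−6t^3+15t^2+2t−120 = ((1/7)t−26/49)(7t^3−16t^2+57t+180) + (−(80/49)t^2+(320/49)t−1200/49)
  7t^3−16t^2+57t+180 = (−(343/80)t−147/20)(−(80/49)t^2+(320/49)t−1200/49) + (0)
Last nonzero remainder: −(80/49)t^2+(320/49)t−1200/49. Dividing through by −80/49 gives the monic gcd t^2−4t+15.
Cancel t^2−4t+15 from numerator and denominator to get the reduced form.

(4+5t+t^2)/(−8−2t+t^2)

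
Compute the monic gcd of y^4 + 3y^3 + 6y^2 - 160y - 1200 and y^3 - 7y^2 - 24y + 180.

y^2 - y - 30

Repeated division with remainder:
  y^4 + 3y^3 + 6y^2 - 160y - 1200 = (y + 10)(y^3 - 7y^2 - 24y + 180) + (100y^2 - 100y - 3000)
  y^3 - 7y^2 - 24y + 180 = ((1/100)y - 3/50)(100y^2 - 100y - 3000) + (0)
Last nonzero remainder: 100y^2 - 100y - 3000. Dividing through by 100 gives the monic gcd y^2 - y - 30.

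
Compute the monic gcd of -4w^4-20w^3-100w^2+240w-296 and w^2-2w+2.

w^2-2w+2

Euclidean algorithm in ℚ[w]:
  -4w^4-20w^3-100w^2+240w-296 = (-4w^2-28w-148)(w^2-2w+2) + (0)
The last nonzero remainder w^2-2w+2 is already monic.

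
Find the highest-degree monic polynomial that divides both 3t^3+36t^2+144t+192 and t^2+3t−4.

t+4

By polynomial division,
  3t^3+36t^2+144t+192 = (3t+27)(t^2+3t−4) + (75t+300)
  t^2+3t−4 = ((1/75)t−1/75)(75t+300) + (0)
Last nonzero remainder: 75t+300. Dividing through by 75 gives the monic gcd t+4.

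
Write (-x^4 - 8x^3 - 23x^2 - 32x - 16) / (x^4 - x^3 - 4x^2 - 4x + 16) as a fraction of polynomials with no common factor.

(-x^2 - 5x - 4)/(x^2 - 4x + 4)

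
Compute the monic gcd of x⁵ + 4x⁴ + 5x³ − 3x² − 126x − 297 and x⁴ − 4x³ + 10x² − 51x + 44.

Apply the Euclidean algorithm:
  x⁵ + 4x⁴ + 5x³ − 3x² − 126x − 297 = (x + 8)(x⁴ − 4x³ + 10x² − 51x + 44) + (27x³ − 32x² + 238x − 649)
  x⁴ − 4x³ + 10x² − 51x + 44 = ((1/27)x − 76/729)(27x³ − 32x² + 238x − 649) + (−(1568/729)x² − (1568/729)x − 17248/729)
  27x³ − 32x² + 238x − 649 = (−(19683/1568)x + 43011/1568)(−(1568/729)x² − (1568/729)x − 17248/729) + (0)
Last nonzero remainder: −(1568/729)x² − (1568/729)x − 17248/729. Dividing through by −1568/729 gives the monic gcd x² + x + 11.

x² + x + 11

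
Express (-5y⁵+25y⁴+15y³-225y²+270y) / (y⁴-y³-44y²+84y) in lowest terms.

(-5y³+15y²+45y-135)/(y²+y-42)

Apply the Euclidean algorithm:
  -5y⁵+25y⁴+15y³-225y²+270y = (-5y+20)(y⁴-y³-44y²+84y) + (-185y³+1075y²-1410y)
  y⁴-y³-44y²+84y = (-(1/185)y-178/6845)(-185y³+1075y²-1410y) + (-(32400/1369)y²+(64800/1369)y)
  -185y³+1075y²-1410y = ((50653/6480)y-64343/2160)(-(32400/1369)y²+(64800/1369)y) + (0)
Last nonzero remainder: -(32400/1369)y²+(64800/1369)y. Dividing through by -32400/1369 gives the monic gcd y²-2y.
Cancel y²-2y from numerator and denominator to get the reduced form.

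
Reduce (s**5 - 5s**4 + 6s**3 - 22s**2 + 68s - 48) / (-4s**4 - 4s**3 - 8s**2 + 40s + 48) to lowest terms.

By polynomial division,
  s**5 - 5s**4 + 6s**3 - 22s**2 + 68s - 48 = (-(1/4)s + 3/2)(-4s**4 - 4s**3 - 8s**2 + 40s + 48) + (10s**3 + 20s - 120)
  -4s**4 - 4s**3 - 8s**2 + 40s + 48 = (-(2/5)s - 2/5)(10s**3 + 20s - 120) + (0)
Last nonzero remainder: 10s**3 + 20s - 120. Dividing through by 10 gives the monic gcd s**3 + 2s - 12.
Cancel s**3 + 2s - 12 from numerator and denominator to get the reduced form.

(-s**2 + 5s - 4)/(4s + 4)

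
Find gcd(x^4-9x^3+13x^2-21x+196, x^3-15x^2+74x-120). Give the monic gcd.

x-4

Euclidean algorithm in ℚ[x]:
  x^4-9x^3+13x^2-21x+196 = (x+6)(x^3-15x^2+74x-120) + (29x^2-345x+916)
  x^3-15x^2+74x-120 = ((1/29)x-90/841)(29x^2-345x+916) + ((4620/841)x-18480/841)
  29x^2-345x+916 = ((24389/4620)x-192589/4620)((4620/841)x-18480/841) + (0)
Last nonzero remainder: (4620/841)x-18480/841. Dividing through by 4620/841 gives the monic gcd x-4.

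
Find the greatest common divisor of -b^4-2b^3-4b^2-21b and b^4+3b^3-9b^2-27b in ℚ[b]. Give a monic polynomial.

b^2+3b

Repeated division with remainder:
  -b^4-2b^3-4b^2-21b = (-1)(b^4+3b^3-9b^2-27b) + (b^3-13b^2-48b)
  b^4+3b^3-9b^2-27b = (b+16)(b^3-13b^2-48b) + (247b^2+741b)
  b^3-13b^2-48b = ((1/247)b-16/247)(247b^2+741b) + (0)
Last nonzero remainder: 247b^2+741b. Dividing through by 247 gives the monic gcd b^2+3b.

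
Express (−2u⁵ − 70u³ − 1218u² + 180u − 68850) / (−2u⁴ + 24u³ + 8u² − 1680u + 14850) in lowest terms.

(u² + u + 51)/(u − 11)

By polynomial division,
  −2u⁵ − 70u³ − 1218u² + 180u − 68850 = (u + 12)(−2u⁴ + 24u³ + 8u² − 1680u + 14850) + (−366u³ + 366u² + 5490u − 247050)
  −2u⁴ + 24u³ + 8u² − 1680u + 14850 = ((1/183)u − 11/183)(−366u³ + 366u² + 5490u − 247050) + (0)
Last nonzero remainder: −366u³ + 366u² + 5490u − 247050. Dividing through by −366 gives the monic gcd u³ − u² − 15u + 675.
Cancel u³ − u² − 15u + 675 from numerator and denominator to get the reduced form.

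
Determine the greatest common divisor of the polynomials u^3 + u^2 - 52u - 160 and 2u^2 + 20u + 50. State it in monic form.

u + 5

Repeated division with remainder:
  u^3 + u^2 - 52u - 160 = ((1/2)u - 9/2)(2u^2 + 20u + 50) + (13u + 65)
  2u^2 + 20u + 50 = ((2/13)u + 10/13)(13u + 65) + (0)
Last nonzero remainder: 13u + 65. Dividing through by 13 gives the monic gcd u + 5.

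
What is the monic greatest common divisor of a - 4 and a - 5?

1

Repeated division with remainder:
  a - 4 = (a - 5) + (1)
  a - 5 = (a - 5)(1) + (0)
The last nonzero remainder is the constant 1, so the polynomials are coprime and gcd = 1.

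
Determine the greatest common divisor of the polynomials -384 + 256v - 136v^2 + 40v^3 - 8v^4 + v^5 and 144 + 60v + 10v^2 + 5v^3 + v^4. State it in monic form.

Apply the Euclidean algorithm:
  v^5 - 8v^4 + 40v^3 - 136v^2 + 256v - 384 = (v - 13)(v^4 + 5v^3 + 10v^2 + 60v + 144) + (95v^3 - 66v^2 + 892v + 1488)
  v^4 + 5v^3 + 10v^2 + 60v + 144 = ((1/95)v + 541/9025)(95v^3 - 66v^2 + 892v + 1488) + ((41216/9025)v^2 - (82432/9025)v + 494592/9025)
  95v^3 - 66v^2 + 892v + 1488 = ((857375/41216)v + 279775/10304)((41216/9025)v^2 - (82432/9025)v + 494592/9025) + (0)
Last nonzero remainder: (41216/9025)v^2 - (82432/9025)v + 494592/9025. Dividing through by 41216/9025 gives the monic gcd v^2 - 2v + 12.

12 - 2v + v^2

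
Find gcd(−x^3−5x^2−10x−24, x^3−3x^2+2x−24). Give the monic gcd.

Apply the Euclidean algorithm:
  −x^3−5x^2−10x−24 = (−1)(x^3−3x^2+2x−24) + (−8x^2−8x−48)
  x^3−3x^2+2x−24 = (−(1/8)x+1/2)(−8x^2−8x−48) + (0)
Last nonzero remainder: −8x^2−8x−48. Dividing through by −8 gives the monic gcd x^2+x+6.

x^2+x+6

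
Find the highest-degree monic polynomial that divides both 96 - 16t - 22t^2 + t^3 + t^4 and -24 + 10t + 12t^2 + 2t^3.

Repeated division with remainder:
  t^4 + t^3 - 22t^2 - 16t + 96 = ((1/2)t - 5/2)(2t^3 + 12t^2 + 10t - 24) + (3t^2 + 21t + 36)
  2t^3 + 12t^2 + 10t - 24 = ((2/3)t - 2/3)(3t^2 + 21t + 36) + (0)
Last nonzero remainder: 3t^2 + 21t + 36. Dividing through by 3 gives the monic gcd t^2 + 7t + 12.

12 + 7t + t^2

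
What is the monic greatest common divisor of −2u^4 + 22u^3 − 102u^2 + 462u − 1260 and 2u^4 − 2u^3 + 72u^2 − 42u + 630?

u^2 + 21

By polynomial division,
  −2u^4 + 22u^3 − 102u^2 + 462u − 1260 = (−1)(2u^4 − 2u^3 + 72u^2 − 42u + 630) + (20u^3 − 30u^2 + 420u − 630)
  2u^4 − 2u^3 + 72u^2 − 42u + 630 = ((1/10)u + 1/20)(20u^3 − 30u^2 + 420u − 630) + ((63/2)u^2 + 1323/2)
  20u^3 − 30u^2 + 420u − 630 = ((40/63)u − 20/21)((63/2)u^2 + 1323/2) + (0)
Last nonzero remainder: (63/2)u^2 + 1323/2. Dividing through by 63/2 gives the monic gcd u^2 + 21.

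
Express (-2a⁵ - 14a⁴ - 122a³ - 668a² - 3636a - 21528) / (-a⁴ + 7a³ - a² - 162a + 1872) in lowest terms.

(2a² + 12a + 92)/(a - 8)

Apply the Euclidean algorithm:
  -2a⁵ - 14a⁴ - 122a³ - 668a² - 3636a - 21528 = (2a + 28)(-a⁴ + 7a³ - a² - 162a + 1872) + (-316a³ - 316a² - 2844a - 73944)
  -a⁴ + 7a³ - a² - 162a + 1872 = ((1/316)a - 2/79)(-316a³ - 316a² - 2844a - 73944) + (0)
Last nonzero remainder: -316a³ - 316a² - 2844a - 73944. Dividing through by -316 gives the monic gcd a³ + a² + 9a + 234.
Cancel a³ + a² + 9a + 234 from numerator and denominator to get the reduced form.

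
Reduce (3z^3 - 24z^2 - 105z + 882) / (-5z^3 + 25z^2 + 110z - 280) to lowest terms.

(-3z^2 + 3z + 126)/(5z^2 + 10z - 40)

By polynomial division,
  3z^3 - 24z^2 - 105z + 882 = (-3/5)(-5z^3 + 25z^2 + 110z - 280) + (-9z^2 - 39z + 714)
  -5z^3 + 25z^2 + 110z - 280 = ((5/9)z - 140/27)(-9z^2 - 39z + 714) + (-(4400/9)z + 30800/9)
  -9z^2 - 39z + 714 = ((81/4400)z + 459/2200)(-(4400/9)z + 30800/9) + (0)
Last nonzero remainder: -(4400/9)z + 30800/9. Dividing through by -4400/9 gives the monic gcd z - 7.
Cancel z - 7 from numerator and denominator to get the reduced form.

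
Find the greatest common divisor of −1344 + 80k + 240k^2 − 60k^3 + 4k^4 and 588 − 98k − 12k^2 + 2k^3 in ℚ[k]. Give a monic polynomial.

42 − 13k + k^2

By polynomial division,
  4k^4 − 60k^3 + 240k^2 + 80k − 1344 = (2k − 18)(2k^3 − 12k^2 − 98k + 588) + (220k^2 − 2860k + 9240)
  2k^3 − 12k^2 − 98k + 588 = ((1/110)k + 7/110)(220k^2 − 2860k + 9240) + (0)
Last nonzero remainder: 220k^2 − 2860k + 9240. Dividing through by 220 gives the monic gcd k^2 − 13k + 42.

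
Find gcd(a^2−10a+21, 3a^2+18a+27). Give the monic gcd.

1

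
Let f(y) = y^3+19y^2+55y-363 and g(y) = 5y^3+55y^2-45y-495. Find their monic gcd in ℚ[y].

y^2+8y-33

Apply the Euclidean algorithm:
  y^3+19y^2+55y-363 = (1/5)(5y^3+55y^2-45y-495) + (8y^2+64y-264)
  5y^3+55y^2-45y-495 = ((5/8)y+15/8)(8y^2+64y-264) + (0)
Last nonzero remainder: 8y^2+64y-264. Dividing through by 8 gives the monic gcd y^2+8y-33.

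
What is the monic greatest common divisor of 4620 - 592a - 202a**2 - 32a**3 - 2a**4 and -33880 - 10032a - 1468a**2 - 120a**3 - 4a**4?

770 + 158a + 19a**2 + a**3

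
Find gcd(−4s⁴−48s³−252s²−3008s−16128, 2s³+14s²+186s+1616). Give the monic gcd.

s+8

By polynomial division,
  −4s⁴−48s³−252s²−3008s−16128 = (−2s−10)(2s³+14s²+186s+1616) + (260s²+2084s+32)
  2s³+14s²+186s+1616 = ((1/130)s−33/4225)(260s²+2084s+32) + ((853582/4225)s+6828656/4225)
  260s²+2084s+32 = ((549250/426791)s+8450/426791)((853582/4225)s+6828656/4225) + (0)
Last nonzero remainder: (853582/4225)s+6828656/4225. Dividing through by 853582/4225 gives the monic gcd s+8.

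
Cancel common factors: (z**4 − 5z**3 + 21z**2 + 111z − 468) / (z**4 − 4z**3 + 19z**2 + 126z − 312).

(z − 3)/(z − 2)

Apply the Euclidean algorithm:
  z**4 − 5z**3 + 21z**2 + 111z − 468 = (z**4 − 4z**3 + 19z**2 + 126z − 312) + (−z**3 + 2z**2 − 15z − 156)
  z**4 − 4z**3 + 19z**2 + 126z − 312 = (−z + 2)(−z**3 + 2z**2 − 15z − 156) + (0)
Last nonzero remainder: −z**3 + 2z**2 − 15z − 156. Dividing through by −1 gives the monic gcd z**3 − 2z**2 + 15z + 156.
Cancel z**3 − 2z**2 + 15z + 156 from numerator and denominator to get the reduced form.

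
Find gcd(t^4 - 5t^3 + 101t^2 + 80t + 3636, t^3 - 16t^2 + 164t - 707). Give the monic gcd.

t^2 - 9t + 101

Repeated division with remainder:
  t^4 - 5t^3 + 101t^2 + 80t + 3636 = (t + 11)(t^3 - 16t^2 + 164t - 707) + (113t^2 - 1017t + 11413)
  t^3 - 16t^2 + 164t - 707 = ((1/113)t - 7/113)(113t^2 - 1017t + 11413) + (0)
Last nonzero remainder: 113t^2 - 1017t + 11413. Dividing through by 113 gives the monic gcd t^2 - 9t + 101.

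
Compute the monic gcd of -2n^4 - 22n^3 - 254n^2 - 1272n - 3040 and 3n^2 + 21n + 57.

n^2 + 7n + 19

Euclidean algorithm in ℚ[n]:
  -2n^4 - 22n^3 - 254n^2 - 1272n - 3040 = (-(2/3)n^2 - (8/3)n - 160/3)(3n^2 + 21n + 57) + (0)
Last nonzero remainder: 3n^2 + 21n + 57. Dividing through by 3 gives the monic gcd n^2 + 7n + 19.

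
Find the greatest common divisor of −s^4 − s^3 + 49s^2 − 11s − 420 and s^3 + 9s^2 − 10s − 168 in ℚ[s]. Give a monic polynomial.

s^2 + 3s − 28

Apply the Euclidean algorithm:
  −s^4 − s^3 + 49s^2 − 11s − 420 = (−s + 8)(s^3 + 9s^2 − 10s − 168) + (−33s^2 − 99s + 924)
  s^3 + 9s^2 − 10s − 168 = (−(1/33)s − 2/11)(−33s^2 − 99s + 924) + (0)
Last nonzero remainder: −33s^2 − 99s + 924. Dividing through by −33 gives the monic gcd s^2 + 3s − 28.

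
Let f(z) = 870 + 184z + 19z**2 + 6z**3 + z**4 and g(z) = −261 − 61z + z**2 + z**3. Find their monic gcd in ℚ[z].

29 + 10z + z**2

Euclidean algorithm in ℚ[z]:
  z**4 + 6z**3 + 19z**2 + 184z + 870 = (z + 5)(z**3 + z**2 − 61z − 261) + (75z**2 + 750z + 2175)
  z**3 + z**2 − 61z − 261 = ((1/75)z − 3/25)(75z**2 + 750z + 2175) + (0)
Last nonzero remainder: 75z**2 + 750z + 2175. Dividing through by 75 gives the monic gcd z**2 + 10z + 29.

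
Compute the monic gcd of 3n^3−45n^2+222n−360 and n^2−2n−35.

By polynomial division,
  3n^3−45n^2+222n−360 = (3n−39)(n^2−2n−35) + (249n−1725)
  n^2−2n−35 = ((1/249)n+409/20667)(249n−1725) + (−5940/6889)
  249n−1725 = (−(571787/1980)n+792235/396)(−5940/6889) + (0)
The last nonzero remainder is the constant −5940/6889, so the polynomials are coprime and gcd = 1.

1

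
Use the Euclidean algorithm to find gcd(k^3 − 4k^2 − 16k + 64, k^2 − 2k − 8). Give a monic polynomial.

k − 4

Euclidean algorithm in ℚ[k]:
  k^3 − 4k^2 − 16k + 64 = (k − 2)(k^2 − 2k − 8) + (−12k + 48)
  k^2 − 2k − 8 = (−(1/12)k − 1/6)(−12k + 48) + (0)
Last nonzero remainder: −12k + 48. Dividing through by −12 gives the monic gcd k − 4.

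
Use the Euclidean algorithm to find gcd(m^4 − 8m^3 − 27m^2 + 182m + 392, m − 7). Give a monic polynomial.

Euclidean algorithm in ℚ[m]:
  m^4 − 8m^3 − 27m^2 + 182m + 392 = (m^3 − m^2 − 34m − 56)(m − 7) + (0)
The last nonzero remainder m − 7 is already monic.

m − 7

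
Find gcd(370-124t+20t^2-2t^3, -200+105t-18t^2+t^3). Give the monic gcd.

-5+t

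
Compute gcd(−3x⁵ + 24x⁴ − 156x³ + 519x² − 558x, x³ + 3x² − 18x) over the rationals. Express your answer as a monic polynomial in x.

Repeated division with remainder:
  −3x⁵ + 24x⁴ − 156x³ + 519x² − 558x = (−3x² + 33x − 309)(x³ + 3x² − 18x) + (2040x² − 6120x)
  x³ + 3x² − 18x = ((1/2040)x + 1/340)(2040x² − 6120x) + (0)
Last nonzero remainder: 2040x² − 6120x. Dividing through by 2040 gives the monic gcd x² − 3x.

x² − 3x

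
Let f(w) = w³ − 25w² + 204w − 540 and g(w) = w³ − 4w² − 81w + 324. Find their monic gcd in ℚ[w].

w − 9

Euclidean algorithm in ℚ[w]:
  w³ − 25w² + 204w − 540 = (w³ − 4w² − 81w + 324) + (−21w² + 285w − 864)
  w³ − 4w² − 81w + 324 = (−(1/21)w − 67/147)(−21w² + 285w − 864) + ((380/49)w − 3420/49)
  −21w² + 285w − 864 = (−(1029/380)w + 1176/95)((380/49)w − 3420/49) + (0)
Last nonzero remainder: (380/49)w − 3420/49. Dividing through by 380/49 gives the monic gcd w − 9.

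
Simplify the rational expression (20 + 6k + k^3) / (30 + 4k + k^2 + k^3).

By polynomial division,
  k^3 + 6k + 20 = (k^3 + k^2 + 4k + 30) + (-k^2 + 2k - 10)
  k^3 + k^2 + 4k + 30 = (-k - 3)(-k^2 + 2k - 10) + (0)
Last nonzero remainder: -k^2 + 2k - 10. Dividing through by -1 gives the monic gcd k^2 - 2k + 10.
Cancel k^2 - 2k + 10 from numerator and denominator to get the reduced form.

(2 + k)/(3 + k)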